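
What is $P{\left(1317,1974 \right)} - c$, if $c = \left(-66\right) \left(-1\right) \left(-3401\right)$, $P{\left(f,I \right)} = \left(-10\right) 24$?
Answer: $224226$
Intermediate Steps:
$P{\left(f,I \right)} = -240$
$c = -224466$ ($c = 66 \left(-3401\right) = -224466$)
$P{\left(1317,1974 \right)} - c = -240 - -224466 = -240 + 224466 = 224226$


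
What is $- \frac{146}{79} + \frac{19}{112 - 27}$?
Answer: $- \frac{10909}{6715} \approx -1.6246$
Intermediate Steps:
$- \frac{146}{79} + \frac{19}{112 - 27} = \left(-146\right) \frac{1}{79} + \frac{19}{85} = - \frac{146}{79} + 19 \cdot \frac{1}{85} = - \frac{146}{79} + \frac{19}{85} = - \frac{10909}{6715}$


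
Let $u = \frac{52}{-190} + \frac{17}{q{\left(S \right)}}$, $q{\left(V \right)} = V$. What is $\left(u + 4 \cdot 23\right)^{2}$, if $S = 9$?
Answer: $\frac{6406561681}{731025} \approx 8763.8$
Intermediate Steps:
$u = \frac{1381}{855}$ ($u = \frac{52}{-190} + \frac{17}{9} = 52 \left(- \frac{1}{190}\right) + 17 \cdot \frac{1}{9} = - \frac{26}{95} + \frac{17}{9} = \frac{1381}{855} \approx 1.6152$)
$\left(u + 4 \cdot 23\right)^{2} = \left(\frac{1381}{855} + 4 \cdot 23\right)^{2} = \left(\frac{1381}{855} + 92\right)^{2} = \left(\frac{80041}{855}\right)^{2} = \frac{6406561681}{731025}$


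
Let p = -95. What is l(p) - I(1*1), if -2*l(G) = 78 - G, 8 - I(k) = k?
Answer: -187/2 ≈ -93.500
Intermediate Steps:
I(k) = 8 - k
l(G) = -39 + G/2 (l(G) = -(78 - G)/2 = -39 + G/2)
l(p) - I(1*1) = (-39 + (1/2)*(-95)) - (8 - 1) = (-39 - 95/2) - (8 - 1*1) = -173/2 - (8 - 1) = -173/2 - 1*7 = -173/2 - 7 = -187/2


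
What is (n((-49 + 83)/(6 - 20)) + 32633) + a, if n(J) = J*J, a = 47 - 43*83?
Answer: 1426728/49 ≈ 29117.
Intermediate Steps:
a = -3522 (a = 47 - 3569 = -3522)
n(J) = J²
(n((-49 + 83)/(6 - 20)) + 32633) + a = (((-49 + 83)/(6 - 20))² + 32633) - 3522 = ((34/(-14))² + 32633) - 3522 = ((34*(-1/14))² + 32633) - 3522 = ((-17/7)² + 32633) - 3522 = (289/49 + 32633) - 3522 = 1599306/49 - 3522 = 1426728/49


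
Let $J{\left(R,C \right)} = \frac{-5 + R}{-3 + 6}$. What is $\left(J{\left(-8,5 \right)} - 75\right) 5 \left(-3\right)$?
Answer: $1190$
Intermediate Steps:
$J{\left(R,C \right)} = - \frac{5}{3} + \frac{R}{3}$ ($J{\left(R,C \right)} = \frac{-5 + R}{3} = \left(-5 + R\right) \frac{1}{3} = - \frac{5}{3} + \frac{R}{3}$)
$\left(J{\left(-8,5 \right)} - 75\right) 5 \left(-3\right) = \left(\left(- \frac{5}{3} + \frac{1}{3} \left(-8\right)\right) - 75\right) 5 \left(-3\right) = \left(\left(- \frac{5}{3} - \frac{8}{3}\right) - 75\right) \left(-15\right) = \left(- \frac{13}{3} - 75\right) \left(-15\right) = \left(- \frac{238}{3}\right) \left(-15\right) = 1190$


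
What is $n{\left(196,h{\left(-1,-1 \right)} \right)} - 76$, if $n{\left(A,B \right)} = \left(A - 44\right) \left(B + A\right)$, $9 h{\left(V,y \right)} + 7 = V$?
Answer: $\frac{266228}{9} \approx 29581.0$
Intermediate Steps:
$h{\left(V,y \right)} = - \frac{7}{9} + \frac{V}{9}$
$n{\left(A,B \right)} = \left(-44 + A\right) \left(A + B\right)$
$n{\left(196,h{\left(-1,-1 \right)} \right)} - 76 = \left(196^{2} - 8624 - 44 \left(- \frac{7}{9} + \frac{1}{9} \left(-1\right)\right) + 196 \left(- \frac{7}{9} + \frac{1}{9} \left(-1\right)\right)\right) - 76 = \left(38416 - 8624 - 44 \left(- \frac{7}{9} - \frac{1}{9}\right) + 196 \left(- \frac{7}{9} - \frac{1}{9}\right)\right) - 76 = \left(38416 - 8624 - - \frac{352}{9} + 196 \left(- \frac{8}{9}\right)\right) - 76 = \left(38416 - 8624 + \frac{352}{9} - \frac{1568}{9}\right) - 76 = \frac{266912}{9} - 76 = \frac{266228}{9}$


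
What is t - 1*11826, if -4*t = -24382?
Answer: -11461/2 ≈ -5730.5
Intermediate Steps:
t = 12191/2 (t = -1/4*(-24382) = 12191/2 ≈ 6095.5)
t - 1*11826 = 12191/2 - 1*11826 = 12191/2 - 11826 = -11461/2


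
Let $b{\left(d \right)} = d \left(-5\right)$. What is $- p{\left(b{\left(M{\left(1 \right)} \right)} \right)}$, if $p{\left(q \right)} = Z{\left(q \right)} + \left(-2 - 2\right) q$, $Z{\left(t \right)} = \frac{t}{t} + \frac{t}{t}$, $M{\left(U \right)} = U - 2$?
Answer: $18$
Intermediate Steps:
$M{\left(U \right)} = -2 + U$
$b{\left(d \right)} = - 5 d$
$Z{\left(t \right)} = 2$ ($Z{\left(t \right)} = 1 + 1 = 2$)
$p{\left(q \right)} = 2 - 4 q$ ($p{\left(q \right)} = 2 + \left(-2 - 2\right) q = 2 - 4 q$)
$- p{\left(b{\left(M{\left(1 \right)} \right)} \right)} = - (2 - 4 \left(- 5 \left(-2 + 1\right)\right)) = - (2 - 4 \left(\left(-5\right) \left(-1\right)\right)) = - (2 - 20) = \left(-1\right) \left(-18\right) = 18$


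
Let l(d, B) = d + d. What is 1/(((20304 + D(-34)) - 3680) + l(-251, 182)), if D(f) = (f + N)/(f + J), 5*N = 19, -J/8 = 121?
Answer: 5010/80771371 ≈ 6.2027e-5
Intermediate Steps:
J = -968 (J = -8*121 = -968)
N = 19/5 (N = (1/5)*19 = 19/5 ≈ 3.8000)
D(f) = (19/5 + f)/(-968 + f) (D(f) = (f + 19/5)/(f - 968) = (19/5 + f)/(-968 + f))
l(d, B) = 2*d
1/(((20304 + D(-34)) - 3680) + l(-251, 182)) = 1/(((20304 + (19/5 - 34)/(-968 - 34)) - 3680) + 2*(-251)) = 1/(((20304 - 151/5/(-1002)) - 3680) - 502) = 1/(((20304 - 1/1002*(-151/5)) - 3680) - 502) = 1/(((20304 + 151/5010) - 3680) - 502) = 1/((101723191/5010 - 3680) - 502) = 1/(83286391/5010 - 502) = 1/(80771371/5010) = 5010/80771371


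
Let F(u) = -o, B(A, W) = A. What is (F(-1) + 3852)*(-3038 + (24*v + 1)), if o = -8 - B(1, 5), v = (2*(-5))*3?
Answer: -14505777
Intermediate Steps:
v = -30 (v = -10*3 = -30)
o = -9 (o = -8 - 1*1 = -8 - 1 = -9)
F(u) = 9 (F(u) = -1*(-9) = 9)
(F(-1) + 3852)*(-3038 + (24*v + 1)) = (9 + 3852)*(-3038 + (24*(-30) + 1)) = 3861*(-3038 + (-720 + 1)) = 3861*(-3038 - 719) = 3861*(-3757) = -14505777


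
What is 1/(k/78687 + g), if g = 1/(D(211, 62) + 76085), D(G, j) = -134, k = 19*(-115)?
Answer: -664039593/18430472 ≈ -36.029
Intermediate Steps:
k = -2185
g = 1/75951 (g = 1/(-134 + 76085) = 1/75951 ≈ 1.3166e-5)
1/(k/78687 + g) = 1/(-2185/78687 + 1/75951) = 1/(-18430472/664039593) = -664039593/18430472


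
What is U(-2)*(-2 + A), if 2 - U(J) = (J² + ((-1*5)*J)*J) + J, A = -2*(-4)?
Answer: 120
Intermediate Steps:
A = 8
U(J) = 2 - J + 4*J² (U(J) = 2 - ((J² + ((-1*5)*J)*J) + J) = 2 - ((J² + (-5*J)*J) + J) = 2 - ((J² - 5*J²) + J) = 2 - (-4*J² + J) = 2 - (J - 4*J²) = 2 + (-J + 4*J²) = 2 - J + 4*J²)
U(-2)*(-2 + A) = (2 - 1*(-2) + 4*(-2)²)*(-2 + 8) = (2 + 2 + 4*4)*6 = (2 + 2 + 16)*6 = 20*6 = 120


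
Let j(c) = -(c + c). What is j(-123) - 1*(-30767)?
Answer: 31013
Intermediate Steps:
j(c) = -2*c
j(-123) - 1*(-30767) = -2*(-123) - 1*(-30767) = 246 + 30767 = 31013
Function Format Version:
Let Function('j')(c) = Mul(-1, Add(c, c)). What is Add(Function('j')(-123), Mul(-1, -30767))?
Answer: 31013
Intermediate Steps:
Function('j')(c) = Mul(-2, c) (Function('j')(c) = Mul(-1, Mul(2, c)) = Mul(-2, c))
Add(Function('j')(-123), Mul(-1, -30767)) = Add(Mul(-2, -123), Mul(-1, -30767)) = Add(246, 30767) = 31013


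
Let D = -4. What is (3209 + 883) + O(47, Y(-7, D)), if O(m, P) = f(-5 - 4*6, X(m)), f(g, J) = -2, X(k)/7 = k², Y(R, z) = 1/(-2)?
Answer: 4090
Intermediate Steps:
Y(R, z) = -½
X(k) = 7*k²
O(m, P) = -2
(3209 + 883) + O(47, Y(-7, D)) = (3209 + 883) - 2 = 4092 - 2 = 4090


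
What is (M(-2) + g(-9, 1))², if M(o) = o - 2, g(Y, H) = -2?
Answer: 36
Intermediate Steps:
M(o) = -2 + o
(M(-2) + g(-9, 1))² = ((-2 - 2) - 2)² = (-4 - 2)² = (-6)² = 36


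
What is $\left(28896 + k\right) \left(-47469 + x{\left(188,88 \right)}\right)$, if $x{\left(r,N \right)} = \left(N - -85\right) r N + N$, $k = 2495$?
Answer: $88357220821$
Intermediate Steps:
$x{\left(r,N \right)} = N + N r \left(85 + N\right)$ ($x{\left(r,N \right)} = \left(N + 85\right) r N + N = \left(85 + N\right) r N + N = r \left(85 + N\right) N + N = N r \left(85 + N\right) + N = N + N r \left(85 + N\right)$)
$\left(28896 + k\right) \left(-47469 + x{\left(188,88 \right)}\right) = \left(28896 + 2495\right) \left(-47469 + 88 \left(1 + 85 \cdot 188 + 88 \cdot 188\right)\right) = 31391 \left(-47469 + 88 \left(1 + 15980 + 16544\right)\right) = 31391 \left(-47469 + 88 \cdot 32525\right) = 31391 \left(-47469 + 2862200\right) = 31391 \cdot 2814731 = 88357220821$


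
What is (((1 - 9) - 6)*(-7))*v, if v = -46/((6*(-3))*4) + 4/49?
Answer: 1271/18 ≈ 70.611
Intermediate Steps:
v = 1271/1764 (v = -46/((-18*4)) + 4*(1/49) = -46/(-72) + 4/49 = -46*(-1/72) + 4/49 = 23/36 + 4/49 = 1271/1764 ≈ 0.72052)
(((1 - 9) - 6)*(-7))*v = (((1 - 9) - 6)*(-7))*(1271/1764) = ((-8 - 6)*(-7))*(1271/1764) = -14*(-7)*(1271/1764) = 98*(1271/1764) = 1271/18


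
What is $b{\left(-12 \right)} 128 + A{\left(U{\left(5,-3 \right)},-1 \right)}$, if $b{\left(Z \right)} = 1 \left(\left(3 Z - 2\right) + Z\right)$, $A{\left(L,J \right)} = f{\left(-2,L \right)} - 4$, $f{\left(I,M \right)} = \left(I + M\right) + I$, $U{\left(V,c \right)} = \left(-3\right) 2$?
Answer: $-6414$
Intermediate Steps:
$U{\left(V,c \right)} = -6$
$f{\left(I,M \right)} = M + 2 I$
$A{\left(L,J \right)} = -8 + L$ ($A{\left(L,J \right)} = \left(L + 2 \left(-2\right)\right) - 4 = \left(L - 4\right) - 4 = \left(-4 + L\right) - 4 = -8 + L$)
$b{\left(Z \right)} = -2 + 4 Z$ ($b{\left(Z \right)} = 1 \left(\left(-2 + 3 Z\right) + Z\right) = 1 \left(-2 + 4 Z\right) = -2 + 4 Z$)
$b{\left(-12 \right)} 128 + A{\left(U{\left(5,-3 \right)},-1 \right)} = \left(-2 + 4 \left(-12\right)\right) 128 - 14 = \left(-2 - 48\right) 128 - 14 = \left(-50\right) 128 - 14 = -6400 - 14 = -6414$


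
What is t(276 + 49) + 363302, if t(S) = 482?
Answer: 363784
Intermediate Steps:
t(276 + 49) + 363302 = 482 + 363302 = 363784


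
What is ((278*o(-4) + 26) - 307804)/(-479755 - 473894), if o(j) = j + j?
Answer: 103334/317883 ≈ 0.32507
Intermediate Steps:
o(j) = 2*j
((278*o(-4) + 26) - 307804)/(-479755 - 473894) = ((278*(2*(-4)) + 26) - 307804)/(-479755 - 473894) = ((278*(-8) + 26) - 307804)/(-953649) = ((-2224 + 26) - 307804)*(-1/953649) = (-2198 - 307804)*(-1/953649) = -310002*(-1/953649) = 103334/317883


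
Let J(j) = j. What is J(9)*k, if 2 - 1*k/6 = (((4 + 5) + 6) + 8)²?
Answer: -28458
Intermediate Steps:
k = -3162 (k = 12 - 6*(((4 + 5) + 6) + 8)² = 12 - 6*((9 + 6) + 8)² = 12 - 6*(15 + 8)² = 12 - 6*23² = 12 - 6*529 = 12 - 3174 = -3162)
J(9)*k = 9*(-3162) = -28458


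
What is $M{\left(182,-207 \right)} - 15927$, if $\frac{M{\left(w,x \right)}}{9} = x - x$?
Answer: $-15927$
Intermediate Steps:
$M{\left(w,x \right)} = 0$ ($M{\left(w,x \right)} = 9 \left(x - x\right) = 9 \cdot 0 = 0$)
$M{\left(182,-207 \right)} - 15927 = 0 - 15927 = -15927$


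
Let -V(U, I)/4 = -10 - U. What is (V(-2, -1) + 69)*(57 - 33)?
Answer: 2424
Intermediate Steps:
V(U, I) = 40 + 4*U (V(U, I) = -4*(-10 - U) = 40 + 4*U)
(V(-2, -1) + 69)*(57 - 33) = ((40 + 4*(-2)) + 69)*(57 - 33) = ((40 - 8) + 69)*24 = (32 + 69)*24 = 101*24 = 2424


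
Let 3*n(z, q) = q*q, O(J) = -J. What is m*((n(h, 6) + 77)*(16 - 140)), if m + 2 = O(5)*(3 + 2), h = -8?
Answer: 297972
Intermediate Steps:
n(z, q) = q**2/3 (n(z, q) = (q*q)/3 = q**2/3)
m = -27 (m = -2 + (-1*5)*(3 + 2) = -2 - 5*5 = -2 - 25 = -27)
m*((n(h, 6) + 77)*(16 - 140)) = -27*((1/3)*6**2 + 77)*(16 - 140) = -27*((1/3)*36 + 77)*(-124) = -27*(12 + 77)*(-124) = -2403*(-124) = -27*(-11036) = 297972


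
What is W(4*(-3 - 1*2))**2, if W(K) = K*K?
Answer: 160000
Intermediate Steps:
W(K) = K**2
W(4*(-3 - 1*2))**2 = ((4*(-3 - 1*2))**2)**2 = ((4*(-3 - 2))**2)**2 = ((4*(-5))**2)**2 = ((-20)**2)**2 = 400**2 = 160000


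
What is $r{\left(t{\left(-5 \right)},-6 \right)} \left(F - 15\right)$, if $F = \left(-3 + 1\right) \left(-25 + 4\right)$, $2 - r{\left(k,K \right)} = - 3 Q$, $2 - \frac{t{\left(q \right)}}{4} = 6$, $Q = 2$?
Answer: $216$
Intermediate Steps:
$t{\left(q \right)} = -16$ ($t{\left(q \right)} = 8 - 24 = -16$)
$r{\left(k,K \right)} = 8$ ($r{\left(k,K \right)} = 2 - \left(-3\right) 2 = 2 - -6 = 2 + 6 = 8$)
$F = 42$ ($F = \left(-2\right) \left(-21\right) = 42$)
$r{\left(t{\left(-5 \right)},-6 \right)} \left(F - 15\right) = 8 \left(42 - 15\right) = 8 \cdot 27 = 216$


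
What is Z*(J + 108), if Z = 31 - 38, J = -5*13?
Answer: -301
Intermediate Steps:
J = -65
Z = -7
Z*(J + 108) = -7*(-65 + 108) = -7*43 = -301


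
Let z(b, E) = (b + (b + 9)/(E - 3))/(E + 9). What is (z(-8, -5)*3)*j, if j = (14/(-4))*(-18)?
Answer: -12285/32 ≈ -383.91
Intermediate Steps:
z(b, E) = (b + (9 + b)/(-3 + E))/(9 + E)
j = 63 (j = (14*(-¼))*(-18) = -7/2*(-18) = 63)
(z(-8, -5)*3)*j = (((9 - 2*(-8) - 5*(-8))/(-27 + (-5)² + 6*(-5)))*3)*63 = (((9 + 16 + 40)/(-27 + 25 - 30))*3)*63 = ((65/(-32))*3)*63 = (-1/32*65*3)*63 = -65/32*3*63 = -195/32*63 = -12285/32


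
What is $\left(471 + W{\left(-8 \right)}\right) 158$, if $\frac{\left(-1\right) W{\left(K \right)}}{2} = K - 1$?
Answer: $77262$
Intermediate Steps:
$W{\left(K \right)} = 2 - 2 K$ ($W{\left(K \right)} = - 2 \left(K - 1\right) = - 2 \left(-1 + K\right) = 2 - 2 K$)
$\left(471 + W{\left(-8 \right)}\right) 158 = \left(471 + \left(2 - -16\right)\right) 158 = \left(471 + \left(2 + 16\right)\right) 158 = \left(471 + 18\right) 158 = 489 \cdot 158 = 77262$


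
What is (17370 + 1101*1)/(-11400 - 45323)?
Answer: -141/433 ≈ -0.32563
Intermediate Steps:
(17370 + 1101*1)/(-11400 - 45323) = (17370 + 1101)/(-56723) = 18471*(-1/56723) = -141/433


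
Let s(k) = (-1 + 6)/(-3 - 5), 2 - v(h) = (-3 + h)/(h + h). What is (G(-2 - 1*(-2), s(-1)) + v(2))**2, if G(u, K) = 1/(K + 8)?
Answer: 316969/55696 ≈ 5.6911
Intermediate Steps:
v(h) = 2 - (-3 + h)/(2*h) (v(h) = 2 - (-3 + h)/(h + h) = 2 - (-3 + h)/(2*h))
s(k) = -5/8 (s(k) = 5/(-8) = 5*(-1/8) = -5/8)
G(u, K) = 1/(8 + K)
(G(-2 - 1*(-2), s(-1)) + v(2))**2 = (1/(8 - 5/8) + (3/2)*(1 + 2)/2)**2 = (1/(59/8) + (3/2)*(1/2)*3)**2 = (8/59 + 9/4)**2 = (563/236)**2 = 316969/55696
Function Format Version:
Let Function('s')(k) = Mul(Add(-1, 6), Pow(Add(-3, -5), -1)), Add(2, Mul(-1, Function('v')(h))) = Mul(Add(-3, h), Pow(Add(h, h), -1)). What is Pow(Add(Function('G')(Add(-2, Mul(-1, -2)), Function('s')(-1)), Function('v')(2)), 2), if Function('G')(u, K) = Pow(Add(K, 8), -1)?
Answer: Rational(316969, 55696) ≈ 5.6911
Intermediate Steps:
Function('v')(h) = Add(2, Mul(Rational(-1, 2), Pow(h, -1), Add(-3, h))) (Function('v')(h) = Add(2, Mul(-1, Mul(Add(-3, h), Pow(Add(h, h), -1)))) = Add(2, Mul(-1, Mul(Add(-3, h), Pow(Mul(2, h), -1)))) = Add(2, Mul(-1, Mul(Add(-3, h), Mul(Rational(1, 2), Pow(h, -1))))) = Add(2, Mul(-1, Mul(Rational(1, 2), Pow(h, -1), Add(-3, h)))) = Add(2, Mul(Rational(-1, 2), Pow(h, -1), Add(-3, h))))
Function('s')(k) = Rational(-5, 8) (Function('s')(k) = Mul(5, Pow(-8, -1)) = Mul(5, Rational(-1, 8)) = Rational(-5, 8))
Function('G')(u, K) = Pow(Add(8, K), -1)
Pow(Add(Function('G')(Add(-2, Mul(-1, -2)), Function('s')(-1)), Function('v')(2)), 2) = Pow(Add(Pow(Add(8, Rational(-5, 8)), -1), Mul(Rational(3, 2), Pow(2, -1), Add(1, 2))), 2) = Pow(Add(Pow(Rational(59, 8), -1), Mul(Rational(3, 2), Rational(1, 2), 3)), 2) = Pow(Add(Rational(8, 59), Rational(9, 4)), 2) = Pow(Rational(563, 236), 2) = Rational(316969, 55696)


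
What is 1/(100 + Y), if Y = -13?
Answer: 1/87 ≈ 0.011494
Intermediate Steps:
1/(100 + Y) = 1/(100 - 13) = 1/87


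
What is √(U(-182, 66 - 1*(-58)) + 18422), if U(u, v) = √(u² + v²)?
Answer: √(18422 + 10*√485) ≈ 136.54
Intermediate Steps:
√(U(-182, 66 - 1*(-58)) + 18422) = √(√((-182)² + (66 - 1*(-58))²) + 18422) = √(√(33124 + (66 + 58)²) + 18422) = √(√(33124 + 124²) + 18422) = √(√(33124 + 15376) + 18422) = √(√48500 + 18422) = √(10*√485 + 18422) = √(18422 + 10*√485)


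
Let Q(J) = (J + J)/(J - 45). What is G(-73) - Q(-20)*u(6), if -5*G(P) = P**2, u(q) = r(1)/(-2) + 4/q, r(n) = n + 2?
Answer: -207731/195 ≈ -1065.3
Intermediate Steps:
r(n) = 2 + n
Q(J) = 2*J/(-45 + J) (Q(J) = (2*J)/(-45 + J) = 2*J/(-45 + J))
u(q) = -3/2 + 4/q (u(q) = (2 + 1)/(-2) + 4/q = 3*(-1/2) + 4/q = -3/2 + 4/q)
G(P) = -P**2/5
G(-73) - Q(-20)*u(6) = -1/5*(-73)**2 - 2*(-20)/(-45 - 20)*(-3/2 + 4/6) = -1/5*5329 - 2*(-20)/(-65)*(-3/2 + 4*(1/6)) = -5329/5 - 2*(-20)*(-1/65)*(-3/2 + 2/3) = -5329/5 - 8*(-5)/(13*6) = -5329/5 - 1*(-20/39) = -5329/5 + 20/39 = -207731/195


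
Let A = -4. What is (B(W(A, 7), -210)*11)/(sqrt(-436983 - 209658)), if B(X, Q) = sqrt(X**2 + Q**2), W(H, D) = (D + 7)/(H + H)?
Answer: -77*I*sqrt(1034697449)/862188 ≈ -2.8727*I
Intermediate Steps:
W(H, D) = (7 + D)/(2*H) (W(H, D) = (7 + D)/((2*H)) = (7 + D)*(1/(2*H)) = (7 + D)/(2*H))
B(X, Q) = sqrt(Q**2 + X**2)
(B(W(A, 7), -210)*11)/(sqrt(-436983 - 209658)) = (sqrt((-210)**2 + ((1/2)*(7 + 7)/(-4))**2)*11)/(sqrt(-436983 - 209658)) = (sqrt(44100 + ((1/2)*(-1/4)*14)**2)*11)/(sqrt(-646641)) = (sqrt(44100 + (-7/4)**2)*11)/((3*I*sqrt(71849))) = (sqrt(44100 + 49/16)*11)*(-I*sqrt(71849)/215547) = (sqrt(705649/16)*11)*(-I*sqrt(71849)/215547) = ((7*sqrt(14401)/4)*11)*(-I*sqrt(71849)/215547) = (77*sqrt(14401)/4)*(-I*sqrt(71849)/215547) = -77*I*sqrt(1034697449)/862188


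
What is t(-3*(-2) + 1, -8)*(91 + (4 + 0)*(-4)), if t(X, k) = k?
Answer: -600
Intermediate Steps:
t(-3*(-2) + 1, -8)*(91 + (4 + 0)*(-4)) = -8*(91 + (4 + 0)*(-4)) = -8*(91 + 4*(-4)) = -8*(91 - 16) = -8*75 = -600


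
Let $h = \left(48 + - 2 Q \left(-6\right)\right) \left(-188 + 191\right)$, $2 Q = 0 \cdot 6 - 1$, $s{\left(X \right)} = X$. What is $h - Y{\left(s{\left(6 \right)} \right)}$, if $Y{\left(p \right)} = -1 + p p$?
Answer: $91$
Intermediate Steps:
$Q = - \frac{1}{2}$ ($Q = \frac{0 \cdot 6 - 1}{2} = \frac{0 - 1}{2} = \frac{1}{2} \left(-1\right) = - \frac{1}{2} \approx -0.5$)
$Y{\left(p \right)} = -1 + p^{2}$
$h = 126$ ($h = \left(48 + \left(-2\right) \left(- \frac{1}{2}\right) \left(-6\right)\right) \left(-188 + 191\right) = \left(48 + 1 \left(-6\right)\right) 3 = \left(48 - 6\right) 3 = 42 \cdot 3 = 126$)
$h - Y{\left(s{\left(6 \right)} \right)} = 126 - \left(-1 + 6^{2}\right) = 126 - \left(-1 + 36\right) = 126 - 35 = 91$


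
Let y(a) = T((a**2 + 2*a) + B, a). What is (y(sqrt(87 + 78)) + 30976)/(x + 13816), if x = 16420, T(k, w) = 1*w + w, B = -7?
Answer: 7744/7559 + sqrt(165)/15118 ≈ 1.0253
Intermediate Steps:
T(k, w) = 2*w (T(k, w) = w + w = 2*w)
y(a) = 2*a
(y(sqrt(87 + 78)) + 30976)/(x + 13816) = (2*sqrt(87 + 78) + 30976)/(16420 + 13816) = (2*sqrt(165) + 30976)/30236 = (30976 + 2*sqrt(165))*(1/30236) = 7744/7559 + sqrt(165)/15118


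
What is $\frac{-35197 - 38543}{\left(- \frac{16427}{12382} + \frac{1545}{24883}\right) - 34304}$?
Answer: $\frac{4543878060888}{2113899364775} \approx 2.1495$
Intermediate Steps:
$\frac{-35197 - 38543}{\left(- \frac{16427}{12382} + \frac{1545}{24883}\right) - 34304} = - \frac{73740}{\left(\left(-16427\right) \frac{1}{12382} + 1545 \cdot \frac{1}{24883}\right) - 34304} = - \frac{73740}{\left(- \frac{16427}{12382} + \frac{1545}{24883}\right) - 34304} = - \frac{73740}{- \frac{389622851}{308101306} - 34304} = - \frac{73740}{- \frac{10569496823875}{308101306}} = \left(-73740\right) \left(- \frac{308101306}{10569496823875}\right) = \frac{4543878060888}{2113899364775}$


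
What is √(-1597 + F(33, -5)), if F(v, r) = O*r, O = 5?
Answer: I*√1622 ≈ 40.274*I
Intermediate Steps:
F(v, r) = 5*r
√(-1597 + F(33, -5)) = √(-1597 + 5*(-5)) = √(-1597 - 25) = √(-1622) = I*√1622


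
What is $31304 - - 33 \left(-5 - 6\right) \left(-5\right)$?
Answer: $33119$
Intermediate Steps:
$31304 - - 33 \left(-5 - 6\right) \left(-5\right) = 31304 - - 33 \left(\left(-11\right) \left(-5\right)\right) = 31304 - \left(-33\right) 55 = 31304 - -1815 = 31304 + 1815 = 33119$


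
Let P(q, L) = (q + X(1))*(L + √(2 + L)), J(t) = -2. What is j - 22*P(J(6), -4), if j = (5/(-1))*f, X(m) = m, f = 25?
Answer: -213 + 22*I*√2 ≈ -213.0 + 31.113*I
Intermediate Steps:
j = -125 (j = (5/(-1))*25 = (5*(-1))*25 = -5*25 = -125)
P(q, L) = (1 + q)*(L + √(2 + L)) (P(q, L) = (q + 1)*(L + √(2 + L)) = (1 + q)*(L + √(2 + L)))
j - 22*P(J(6), -4) = -125 - 22*(-4 + √(2 - 4) - 4*(-2) - 2*√(2 - 4)) = -125 - 22*(-4 + √(-2) + 8 - 2*I*√2) = -125 - 22*(-4 + I*√2 + 8 - 2*I*√2) = -125 - 22*(4 - I*√2) = -125 + (-88 + 22*I*√2) = -213 + 22*I*√2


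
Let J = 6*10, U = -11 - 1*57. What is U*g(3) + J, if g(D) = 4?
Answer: -212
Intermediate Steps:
U = -68 (U = -11 - 57 = -68)
J = 60
U*g(3) + J = -68*4 + 60 = -272 + 60 = -212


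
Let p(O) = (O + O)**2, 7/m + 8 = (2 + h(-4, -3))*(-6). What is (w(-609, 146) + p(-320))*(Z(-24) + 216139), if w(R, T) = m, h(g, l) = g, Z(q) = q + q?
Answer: 354045007037/4 ≈ 8.8511e+10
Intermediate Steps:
Z(q) = 2*q
m = 7/4 (m = 7/(-8 + (2 - 4)*(-6)) = 7/(-8 - 2*(-6)) = 7/(-8 + 12) = 7/4 ≈ 1.7500)
w(R, T) = 7/4
p(O) = 4*O**2 (p(O) = (2*O)**2 = 4*O**2)
(w(-609, 146) + p(-320))*(Z(-24) + 216139) = (7/4 + 4*(-320)**2)*(2*(-24) + 216139) = (7/4 + 4*102400)*(-48 + 216139) = (7/4 + 409600)*216091 = (1638407/4)*216091 = 354045007037/4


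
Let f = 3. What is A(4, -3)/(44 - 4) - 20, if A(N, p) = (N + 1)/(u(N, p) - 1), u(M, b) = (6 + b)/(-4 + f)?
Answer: -641/32 ≈ -20.031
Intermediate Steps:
u(M, b) = -6 - b (u(M, b) = (6 + b)/(-4 + 3) = (6 + b)/(-1) = (6 + b)*(-1) = -6 - b)
A(N, p) = (1 + N)/(-7 - p) (A(N, p) = (N + 1)/((-6 - p) - 1) = (1 + N)/(-7 - p))
A(4, -3)/(44 - 4) - 20 = ((1 + 4)/(-7 - 1*(-3)))/(44 - 4) - 20 = (5/(-7 + 3))/40 - 20 = (5/(-4))*(1/40) - 20 = -1/4*5*(1/40) - 20 = -5/4*1/40 - 20 = -1/32 - 20 = -641/32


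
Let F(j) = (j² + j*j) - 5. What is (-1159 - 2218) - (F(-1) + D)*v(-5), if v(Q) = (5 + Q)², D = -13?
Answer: -3377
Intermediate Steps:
F(j) = -5 + 2*j² (F(j) = (j² + j²) - 5 = 2*j² - 5 = -5 + 2*j²)
(-1159 - 2218) - (F(-1) + D)*v(-5) = (-1159 - 2218) - ((-5 + 2*(-1)²) - 13)*(5 - 5)² = -3377 - ((-5 + 2*1) - 13)*0² = -3377 - ((-5 + 2) - 13)*0 = -3377 - (-3 - 13)*0 = -3377 - (-16)*0 = -3377 - 1*0 = -3377 + 0 = -3377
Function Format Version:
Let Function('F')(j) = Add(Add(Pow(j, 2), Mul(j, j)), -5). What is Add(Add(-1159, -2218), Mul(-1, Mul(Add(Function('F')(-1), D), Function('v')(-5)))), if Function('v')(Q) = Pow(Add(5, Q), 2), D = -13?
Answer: -3377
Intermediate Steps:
Function('F')(j) = Add(-5, Mul(2, Pow(j, 2))) (Function('F')(j) = Add(Add(Pow(j, 2), Pow(j, 2)), -5) = Add(Mul(2, Pow(j, 2)), -5) = Add(-5, Mul(2, Pow(j, 2))))
Add(Add(-1159, -2218), Mul(-1, Mul(Add(Function('F')(-1), D), Function('v')(-5)))) = Add(Add(-1159, -2218), Mul(-1, Mul(Add(Add(-5, Mul(2, Pow(-1, 2))), -13), Pow(Add(5, -5), 2)))) = Add(-3377, Mul(-1, Mul(Add(Add(-5, Mul(2, 1)), -13), Pow(0, 2)))) = Add(-3377, Mul(-1, Mul(Add(Add(-5, 2), -13), 0))) = Add(-3377, Mul(-1, Mul(Add(-3, -13), 0))) = Add(-3377, Mul(-1, Mul(-16, 0))) = Add(-3377, Mul(-1, 0)) = Add(-3377, 0) = -3377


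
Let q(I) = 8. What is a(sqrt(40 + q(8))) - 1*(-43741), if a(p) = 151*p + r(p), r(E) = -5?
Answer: 43736 + 604*sqrt(3) ≈ 44782.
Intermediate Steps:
a(p) = -5 + 151*p (a(p) = 151*p - 5 = -5 + 151*p)
a(sqrt(40 + q(8))) - 1*(-43741) = (-5 + 151*sqrt(40 + 8)) - 1*(-43741) = (-5 + 151*sqrt(48)) + 43741 = (-5 + 151*(4*sqrt(3))) + 43741 = (-5 + 604*sqrt(3)) + 43741 = 43736 + 604*sqrt(3)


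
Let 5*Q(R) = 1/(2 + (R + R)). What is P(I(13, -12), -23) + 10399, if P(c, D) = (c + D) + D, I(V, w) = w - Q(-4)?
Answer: 310231/30 ≈ 10341.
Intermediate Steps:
Q(R) = 1/(5*(2 + 2*R)) (Q(R) = 1/(5*(2 + (R + R))) = 1/(5*(2 + 2*R)))
I(V, w) = 1/30 + w (I(V, w) = w - 1/(10*(1 - 4)) = w - 1/(10*(-3)) = w - (-1)/(10*3) = w - 1*(-1/30) = w + 1/30 = 1/30 + w)
P(c, D) = c + 2*D (P(c, D) = (D + c) + D = c + 2*D)
P(I(13, -12), -23) + 10399 = ((1/30 - 12) + 2*(-23)) + 10399 = (-359/30 - 46) + 10399 = -1739/30 + 10399 = 310231/30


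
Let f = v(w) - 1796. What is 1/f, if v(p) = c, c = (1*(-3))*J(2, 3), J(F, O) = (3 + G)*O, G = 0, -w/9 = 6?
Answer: -1/1823 ≈ -0.00054855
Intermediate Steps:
w = -54 (w = -9*6 = -54)
J(F, O) = 3*O (J(F, O) = (3 + 0)*O = 3*O)
c = -27 (c = (1*(-3))*(3*3) = -3*9 = -27)
v(p) = -27
f = -1823 (f = -27 - 1796 = -1823)
1/f = 1/(-1823) = -1/1823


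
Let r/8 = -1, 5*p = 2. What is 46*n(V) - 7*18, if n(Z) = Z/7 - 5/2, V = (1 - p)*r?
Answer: -9539/35 ≈ -272.54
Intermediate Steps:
p = ⅖ (p = (⅕)*2 = ⅖ ≈ 0.40000)
r = -8 (r = 8*(-1) = -8)
V = -24/5 (V = (1 - 1*⅖)*(-8) = (1 - ⅖)*(-8) = (⅗)*(-8) = -24/5 ≈ -4.8000)
n(Z) = -5/2 + Z/7 (n(Z) = Z*(⅐) - 5*½ = Z/7 - 5/2 = -5/2 + Z/7)
46*n(V) - 7*18 = 46*(-5/2 + (⅐)*(-24/5)) - 7*18 = 46*(-5/2 - 24/35) - 126 = 46*(-223/70) - 126 = -5129/35 - 126 = -9539/35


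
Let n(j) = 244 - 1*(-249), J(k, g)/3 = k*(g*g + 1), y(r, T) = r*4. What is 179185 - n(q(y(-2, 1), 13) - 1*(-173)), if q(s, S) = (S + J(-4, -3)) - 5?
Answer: 178692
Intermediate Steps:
y(r, T) = 4*r
J(k, g) = 3*k*(1 + g²) (J(k, g) = 3*(k*(g*g + 1)) = 3*(k*(g² + 1)) = 3*(k*(1 + g²)) = 3*k*(1 + g²))
q(s, S) = -125 + S (q(s, S) = (S + 3*(-4)*(1 + (-3)²)) - 5 = (S + 3*(-4)*(1 + 9)) - 5 = (S + 3*(-4)*10) - 5 = (S - 120) - 5 = (-120 + S) - 5 = -125 + S)
n(j) = 493 (n(j) = 244 + 249 = 493)
179185 - n(q(y(-2, 1), 13) - 1*(-173)) = 179185 - 1*493 = 179185 - 493 = 178692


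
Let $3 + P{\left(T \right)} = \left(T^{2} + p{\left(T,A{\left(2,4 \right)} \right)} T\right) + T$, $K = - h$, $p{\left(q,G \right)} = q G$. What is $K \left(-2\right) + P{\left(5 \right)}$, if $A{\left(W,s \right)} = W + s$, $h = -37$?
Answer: $103$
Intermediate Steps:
$p{\left(q,G \right)} = G q$
$K = 37$ ($K = \left(-1\right) \left(-37\right) = 37$)
$P{\left(T \right)} = -3 + T + 7 T^{2}$ ($P{\left(T \right)} = -3 + \left(\left(T^{2} + \left(2 + 4\right) T T\right) + T\right) = -3 + \left(\left(T^{2} + 6 T T\right) + T\right) = -3 + \left(\left(T^{2} + 6 T^{2}\right) + T\right) = -3 + \left(7 T^{2} + T\right) = -3 + \left(T + 7 T^{2}\right) = -3 + T + 7 T^{2}$)
$K \left(-2\right) + P{\left(5 \right)} = 37 \left(-2\right) + \left(-3 + 5 + 7 \cdot 5^{2}\right) = -74 + \left(-3 + 5 + 7 \cdot 25\right) = -74 + \left(-3 + 5 + 175\right) = -74 + 177 = 103$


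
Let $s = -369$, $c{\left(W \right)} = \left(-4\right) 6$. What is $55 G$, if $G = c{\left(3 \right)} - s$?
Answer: $18975$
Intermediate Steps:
$c{\left(W \right)} = -24$
$G = 345$ ($G = -24 - -369 = -24 + 369 = 345$)
$55 G = 55 \cdot 345 = 18975$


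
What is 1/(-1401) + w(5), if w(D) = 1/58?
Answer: 1343/81258 ≈ 0.016528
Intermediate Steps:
w(D) = 1/58
1/(-1401) + w(5) = 1/(-1401) + 1/58 = -1/1401 + 1/58 = 1343/81258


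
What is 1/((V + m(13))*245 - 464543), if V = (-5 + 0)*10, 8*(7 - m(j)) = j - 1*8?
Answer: -8/3801849 ≈ -2.1042e-6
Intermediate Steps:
m(j) = 8 - j/8 (m(j) = 7 - (j - 1*8)/8 = 7 - (j - 8)/8 = 7 - (-8 + j)/8 = 7 + (1 - j/8) = 8 - j/8)
V = -50 (V = -5*10 = -50)
1/((V + m(13))*245 - 464543) = 1/((-50 + (8 - ⅛*13))*245 - 464543) = 1/((-50 + (8 - 13/8))*245 - 464543) = 1/((-50 + 51/8)*245 - 464543) = 1/(-349/8*245 - 464543) = 1/(-85505/8 - 464543) = 1/(-3801849/8) = -8/3801849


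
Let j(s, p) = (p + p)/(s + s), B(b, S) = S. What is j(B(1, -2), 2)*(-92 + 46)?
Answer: 46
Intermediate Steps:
j(s, p) = p/s (j(s, p) = (2*p)/((2*s)) = (2*p)*(1/(2*s)) = p/s)
j(B(1, -2), 2)*(-92 + 46) = (2/(-2))*(-92 + 46) = (2*(-½))*(-46) = -1*(-46) = 46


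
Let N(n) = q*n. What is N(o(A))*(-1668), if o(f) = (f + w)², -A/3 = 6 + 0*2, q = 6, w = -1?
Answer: -3612888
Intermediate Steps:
A = -18 (A = -3*(6 + 0*2) = -3*(6 + 0) = -3*6 = -18)
o(f) = (-1 + f)² (o(f) = (f - 1)² = (-1 + f)²)
N(n) = 6*n
N(o(A))*(-1668) = (6*(-1 - 18)²)*(-1668) = (6*(-19)²)*(-1668) = (6*361)*(-1668) = 2166*(-1668) = -3612888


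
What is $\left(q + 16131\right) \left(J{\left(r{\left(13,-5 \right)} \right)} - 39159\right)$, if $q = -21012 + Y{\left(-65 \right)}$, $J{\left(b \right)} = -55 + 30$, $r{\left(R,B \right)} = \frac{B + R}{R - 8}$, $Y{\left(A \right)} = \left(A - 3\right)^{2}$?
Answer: $10070288$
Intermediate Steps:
$Y{\left(A \right)} = \left(-3 + A\right)^{2}$
$r{\left(R,B \right)} = \frac{B + R}{-8 + R}$
$J{\left(b \right)} = -25$
$q = -16388$ ($q = -21012 + \left(-3 - 65\right)^{2} = -21012 + \left(-68\right)^{2} = -21012 + 4624 = -16388$)
$\left(q + 16131\right) \left(J{\left(r{\left(13,-5 \right)} \right)} - 39159\right) = \left(-16388 + 16131\right) \left(-25 - 39159\right) = \left(-257\right) \left(-39184\right) = 10070288$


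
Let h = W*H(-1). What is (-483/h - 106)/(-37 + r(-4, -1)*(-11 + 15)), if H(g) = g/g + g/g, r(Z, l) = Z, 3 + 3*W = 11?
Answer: 3145/848 ≈ 3.7087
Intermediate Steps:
W = 8/3 (W = -1 + (1/3)*11 = -1 + 11/3 = 8/3 ≈ 2.6667)
H(g) = 2 (H(g) = 1 + 1 = 2)
h = 16/3 (h = (8/3)*2 = 16/3 ≈ 5.3333)
(-483/h - 106)/(-37 + r(-4, -1)*(-11 + 15)) = (-483/16/3 - 106)/(-37 - 4*(-11 + 15)) = (-483*3/16 - 106)/(-37 - 4*4) = (-1449/16 - 106)/(-37 - 16) = -3145/16/(-53) = -3145/16*(-1/53) = 3145/848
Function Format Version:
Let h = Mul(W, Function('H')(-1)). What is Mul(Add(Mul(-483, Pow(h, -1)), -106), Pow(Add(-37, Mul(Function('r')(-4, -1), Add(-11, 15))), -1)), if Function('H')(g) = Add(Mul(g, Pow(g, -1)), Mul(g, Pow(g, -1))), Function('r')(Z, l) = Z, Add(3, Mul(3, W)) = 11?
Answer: Rational(3145, 848) ≈ 3.7087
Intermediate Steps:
W = Rational(8, 3) (W = Add(-1, Mul(Rational(1, 3), 11)) = Add(-1, Rational(11, 3)) = Rational(8, 3) ≈ 2.6667)
Function('H')(g) = 2 (Function('H')(g) = Add(1, 1) = 2)
h = Rational(16, 3) (h = Mul(Rational(8, 3), 2) = Rational(16, 3) ≈ 5.3333)
Mul(Add(Mul(-483, Pow(h, -1)), -106), Pow(Add(-37, Mul(Function('r')(-4, -1), Add(-11, 15))), -1)) = Mul(Add(Mul(-483, Pow(Rational(16, 3), -1)), -106), Pow(Add(-37, Mul(-4, Add(-11, 15))), -1)) = Mul(Add(Mul(-483, Rational(3, 16)), -106), Pow(Add(-37, Mul(-4, 4)), -1)) = Mul(Add(Rational(-1449, 16), -106), Pow(Add(-37, -16), -1)) = Mul(Rational(-3145, 16), Pow(-53, -1)) = Mul(Rational(-3145, 16), Rational(-1, 53)) = Rational(3145, 848)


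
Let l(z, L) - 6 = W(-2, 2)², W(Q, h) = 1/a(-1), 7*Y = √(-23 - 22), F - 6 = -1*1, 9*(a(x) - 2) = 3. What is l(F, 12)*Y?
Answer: 909*I*√5/343 ≈ 5.9259*I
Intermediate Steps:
a(x) = 7/3 (a(x) = 2 + (⅑)*3 = 2 + ⅓ = 7/3)
F = 5 (F = 6 - 1*1 = 6 - 1 = 5)
Y = 3*I*√5/7 (Y = √(-23 - 22)/7 = √(-45)/7 = (3*I*√5)/7 = 3*I*√5/7 ≈ 0.95831*I)
W(Q, h) = 3/7 (W(Q, h) = 1/(7/3) = 3/7)
l(z, L) = 303/49 (l(z, L) = 6 + (3/7)² = 6 + 9/49 = 303/49)
l(F, 12)*Y = 303*(3*I*√5/7)/49 = 909*I*√5/343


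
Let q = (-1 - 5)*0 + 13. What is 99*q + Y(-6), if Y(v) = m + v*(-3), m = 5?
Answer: 1310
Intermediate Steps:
Y(v) = 5 - 3*v (Y(v) = 5 + v*(-3) = 5 - 3*v)
q = 13 (q = -6*0 + 13 = 0 + 13 = 13)
99*q + Y(-6) = 99*13 + (5 - 3*(-6)) = 1287 + (5 + 18) = 1287 + 23 = 1310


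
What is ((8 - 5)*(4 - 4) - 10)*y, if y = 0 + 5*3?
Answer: -150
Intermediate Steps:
y = 15 (y = 0 + 15 = 15)
((8 - 5)*(4 - 4) - 10)*y = ((8 - 5)*(4 - 4) - 10)*15 = (3*0 - 10)*15 = (0 - 10)*15 = -10*15 = -150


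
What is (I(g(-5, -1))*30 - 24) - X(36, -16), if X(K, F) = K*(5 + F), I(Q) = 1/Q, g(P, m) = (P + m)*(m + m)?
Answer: 749/2 ≈ 374.50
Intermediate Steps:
g(P, m) = 2*m*(P + m) (g(P, m) = (P + m)*(2*m) = 2*m*(P + m))
(I(g(-5, -1))*30 - 24) - X(36, -16) = (30/(2*(-1)*(-5 - 1)) - 24) - 36*(5 - 16) = (30/(2*(-1)*(-6)) - 24) - 36*(-11) = (30/12 - 24) - 1*(-396) = ((1/12)*30 - 24) + 396 = (5/2 - 24) + 396 = -43/2 + 396 = 749/2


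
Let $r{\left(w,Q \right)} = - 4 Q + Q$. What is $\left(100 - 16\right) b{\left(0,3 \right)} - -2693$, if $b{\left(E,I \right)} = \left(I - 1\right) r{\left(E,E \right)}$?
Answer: $2693$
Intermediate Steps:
$r{\left(w,Q \right)} = - 3 Q$
$b{\left(E,I \right)} = - 3 E \left(-1 + I\right)$ ($b{\left(E,I \right)} = \left(I - 1\right) \left(- 3 E\right) = \left(-1 + I\right) \left(- 3 E\right) = - 3 E \left(-1 + I\right)$)
$\left(100 - 16\right) b{\left(0,3 \right)} - -2693 = \left(100 - 16\right) 3 \cdot 0 \left(1 - 3\right) - -2693 = \left(100 - 16\right) 3 \cdot 0 \left(1 - 3\right) + 2693 = 84 \cdot 3 \cdot 0 \left(-2\right) + 2693 = 84 \cdot 0 + 2693 = 0 + 2693 = 2693$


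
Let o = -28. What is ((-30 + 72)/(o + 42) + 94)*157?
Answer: 15229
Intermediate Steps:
((-30 + 72)/(o + 42) + 94)*157 = ((-30 + 72)/(-28 + 42) + 94)*157 = (42/14 + 94)*157 = (42*(1/14) + 94)*157 = (3 + 94)*157 = 97*157 = 15229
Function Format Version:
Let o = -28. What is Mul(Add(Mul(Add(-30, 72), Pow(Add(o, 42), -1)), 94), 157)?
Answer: 15229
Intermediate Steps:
Mul(Add(Mul(Add(-30, 72), Pow(Add(o, 42), -1)), 94), 157) = Mul(Add(Mul(Add(-30, 72), Pow(Add(-28, 42), -1)), 94), 157) = Mul(Add(Mul(42, Pow(14, -1)), 94), 157) = Mul(Add(Mul(42, Rational(1, 14)), 94), 157) = Mul(Add(3, 94), 157) = Mul(97, 157) = 15229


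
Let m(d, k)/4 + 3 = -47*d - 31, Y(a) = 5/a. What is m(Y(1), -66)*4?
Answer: -4304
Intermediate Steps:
m(d, k) = -136 - 188*d (m(d, k) = -12 + 4*(-47*d - 31) = -12 + 4*(-31 - 47*d) = -12 + (-124 - 188*d) = -136 - 188*d)
m(Y(1), -66)*4 = (-136 - 940/1)*4 = (-136 - 940)*4 = -1076*4 = -4304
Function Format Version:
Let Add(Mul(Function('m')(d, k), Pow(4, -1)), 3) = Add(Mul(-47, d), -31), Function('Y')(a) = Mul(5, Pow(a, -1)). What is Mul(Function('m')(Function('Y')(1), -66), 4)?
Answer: -4304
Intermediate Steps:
Function('m')(d, k) = Add(-136, Mul(-188, d)) (Function('m')(d, k) = Add(-12, Mul(4, Add(Mul(-47, d), -31))) = Add(-12, Mul(4, Add(-31, Mul(-47, d)))) = Add(-12, Add(-124, Mul(-188, d))) = Add(-136, Mul(-188, d)))
Mul(Function('m')(Function('Y')(1), -66), 4) = Mul(Add(-136, Mul(-188, Mul(5, Pow(1, -1)))), 4) = Mul(Add(-136, Mul(-188, Mul(5, 1))), 4) = Mul(Add(-136, Mul(-188, 5)), 4) = Mul(Add(-136, -940), 4) = Mul(-1076, 4) = -4304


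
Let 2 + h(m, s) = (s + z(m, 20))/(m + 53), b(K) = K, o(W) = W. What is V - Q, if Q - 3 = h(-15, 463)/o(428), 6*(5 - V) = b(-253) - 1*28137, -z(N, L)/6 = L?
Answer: 230964263/48792 ≈ 4733.6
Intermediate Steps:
z(N, L) = -6*L
V = 14210/3 (V = 5 - (-253 - 1*28137)/6 = 5 - (-253 - 28137)/6 = 5 - 1/6*(-28390) = 5 + 14195/3 = 14210/3 ≈ 4736.7)
h(m, s) = -2 + (-120 + s)/(53 + m) (h(m, s) = -2 + (s - 6*20)/(m + 53) = -2 + (s - 120)/(53 + m) = -2 + (-120 + s)/(53 + m))
Q = 49059/16264 (Q = 3 + ((-226 + 463 - 2*(-15))/(53 - 15))/428 = 3 + ((-226 + 463 + 30)/38)*(1/428) = 3 + ((1/38)*267)*(1/428) = 3 + (267/38)*(1/428) = 3 + 267/16264 = 49059/16264 ≈ 3.0164)
V - Q = 14210/3 - 1*49059/16264 = 14210/3 - 49059/16264 = 230964263/48792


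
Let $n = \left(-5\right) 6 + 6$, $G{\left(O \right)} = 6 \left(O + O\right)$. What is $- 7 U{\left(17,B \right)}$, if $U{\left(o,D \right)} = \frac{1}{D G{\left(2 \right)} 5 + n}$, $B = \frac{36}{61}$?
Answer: $- \frac{61}{408} \approx -0.14951$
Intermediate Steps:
$G{\left(O \right)} = 12 O$ ($G{\left(O \right)} = 6 \cdot 2 O = 12 O$)
$n = -24$ ($n = -30 + 6 = -24$)
$B = \frac{36}{61}$ ($B = 36 \cdot \frac{1}{61} = \frac{36}{61} \approx 0.59016$)
$U{\left(o,D \right)} = \frac{1}{-24 + 120 D}$ ($U{\left(o,D \right)} = \frac{1}{D 12 \cdot 2 \cdot 5 - 24} = \frac{1}{D 24 \cdot 5 - 24} = \frac{1}{24 D 5 - 24} = \frac{1}{120 D - 24} = \frac{1}{-24 + 120 D}$)
$- 7 U{\left(17,B \right)} = - 7 \frac{1}{24 \left(-1 + 5 \cdot \frac{36}{61}\right)} = - 7 \frac{1}{24 \left(-1 + \frac{180}{61}\right)} = - 7 \frac{1}{24 \cdot \frac{119}{61}} = - 7 \cdot \frac{1}{24} \cdot \frac{61}{119} = \left(-7\right) \frac{61}{2856} = - \frac{61}{408}$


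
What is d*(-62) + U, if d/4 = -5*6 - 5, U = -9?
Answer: 8671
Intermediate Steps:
d = -140 (d = 4*(-5*6 - 5) = 4*(-30 - 5) = 4*(-35) = -140)
d*(-62) + U = -140*(-62) - 9 = 8680 - 9 = 8671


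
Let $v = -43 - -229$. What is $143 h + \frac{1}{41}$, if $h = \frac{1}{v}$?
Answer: $\frac{6049}{7626} \approx 0.79321$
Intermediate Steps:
$v = 186$ ($v = -43 + 229 = 186$)
$h = \frac{1}{186} \approx 0.0053763$
$143 h + \frac{1}{41} = 143 \cdot \frac{1}{186} + \frac{1}{41} = \frac{143}{186} + \frac{1}{41} = \frac{6049}{7626}$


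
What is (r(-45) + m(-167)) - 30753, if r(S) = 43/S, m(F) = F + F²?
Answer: -136438/45 ≈ -3032.0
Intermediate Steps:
(r(-45) + m(-167)) - 30753 = (43/(-45) - 167*(1 - 167)) - 30753 = (43*(-1/45) - 167*(-166)) - 30753 = (-43/45 + 27722) - 30753 = 1247447/45 - 30753 = -136438/45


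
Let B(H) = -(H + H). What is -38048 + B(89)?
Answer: -38226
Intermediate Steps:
B(H) = -2*H
-38048 + B(89) = -38048 - 2*89 = -38048 - 178 = -38226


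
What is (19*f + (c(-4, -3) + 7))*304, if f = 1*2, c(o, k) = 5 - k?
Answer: 16112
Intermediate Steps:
f = 2
(19*f + (c(-4, -3) + 7))*304 = (19*2 + ((5 - 1*(-3)) + 7))*304 = (38 + ((5 + 3) + 7))*304 = (38 + (8 + 7))*304 = (38 + 15)*304 = 53*304 = 16112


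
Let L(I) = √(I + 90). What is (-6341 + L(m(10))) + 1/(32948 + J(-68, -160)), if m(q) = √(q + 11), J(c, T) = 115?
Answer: -209652482/33063 + √(90 + √21) ≈ -6331.3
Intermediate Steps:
m(q) = √(11 + q)
L(I) = √(90 + I)
(-6341 + L(m(10))) + 1/(32948 + J(-68, -160)) = (-6341 + √(90 + √(11 + 10))) + 1/(32948 + 115) = (-6341 + √(90 + √21)) + 1/33063 = -209652482/33063 + √(90 + √21)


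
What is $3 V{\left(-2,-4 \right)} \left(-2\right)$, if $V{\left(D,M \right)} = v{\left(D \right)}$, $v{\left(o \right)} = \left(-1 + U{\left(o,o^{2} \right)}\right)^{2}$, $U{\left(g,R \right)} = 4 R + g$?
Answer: $-1014$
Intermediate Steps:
$U{\left(g,R \right)} = g + 4 R$
$v{\left(o \right)} = \left(-1 + o + 4 o^{2}\right)^{2}$ ($v{\left(o \right)} = \left(-1 + \left(o + 4 o^{2}\right)\right)^{2} = \left(-1 + o + 4 o^{2}\right)^{2}$)
$V{\left(D,M \right)} = \left(-1 + D + 4 D^{2}\right)^{2}$
$3 V{\left(-2,-4 \right)} \left(-2\right) = 3 \left(-1 - 2 + 4 \left(-2\right)^{2}\right)^{2} \left(-2\right) = 3 \left(-1 - 2 + 4 \cdot 4\right)^{2} \left(-2\right) = 3 \left(-1 - 2 + 16\right)^{2} \left(-2\right) = 3 \cdot 13^{2} \left(-2\right) = 3 \cdot 169 \left(-2\right) = 507 \left(-2\right) = -1014$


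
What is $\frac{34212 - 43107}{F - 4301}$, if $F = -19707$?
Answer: $\frac{8895}{24008} \approx 0.3705$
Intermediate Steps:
$\frac{34212 - 43107}{F - 4301} = \frac{34212 - 43107}{-19707 - 4301} = - \frac{8895}{-24008} = \left(-8895\right) \left(- \frac{1}{24008}\right) = \frac{8895}{24008}$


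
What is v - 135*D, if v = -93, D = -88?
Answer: 11787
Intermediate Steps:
v - 135*D = -93 - 135*(-88) = -93 + 11880 = 11787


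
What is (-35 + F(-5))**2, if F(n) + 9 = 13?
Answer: 961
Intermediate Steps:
F(n) = 4 (F(n) = -9 + 13 = 4)
(-35 + F(-5))**2 = (-35 + 4)**2 = (-31)**2 = 961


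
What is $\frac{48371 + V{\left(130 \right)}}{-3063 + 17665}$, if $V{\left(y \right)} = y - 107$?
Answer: $\frac{24197}{7301} \approx 3.3142$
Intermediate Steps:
$V{\left(y \right)} = -107 + y$ ($V{\left(y \right)} = y - 107 = -107 + y$)
$\frac{48371 + V{\left(130 \right)}}{-3063 + 17665} = \frac{48371 + \left(-107 + 130\right)}{-3063 + 17665} = \frac{48371 + 23}{14602} = 48394 \cdot \frac{1}{14602} = \frac{24197}{7301}$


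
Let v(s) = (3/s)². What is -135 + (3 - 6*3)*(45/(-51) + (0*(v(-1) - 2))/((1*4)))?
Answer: -2070/17 ≈ -121.76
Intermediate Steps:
v(s) = 9/s²
-135 + (3 - 6*3)*(45/(-51) + (0*(v(-1) - 2))/((1*4))) = -135 + (3 - 6*3)*(45/(-51) + (0*(9/(-1)² - 2))/((1*4))) = -135 + (3 - 18)*(45*(-1/51) + (0*(9*1 - 2))/4) = -135 - 15*(-15/17 + (0*(9 - 2))*(¼)) = -135 - 15*(-15/17 + (0*7)*(¼)) = -135 - 15*(-15/17 + 0*(¼)) = -135 - 15*(-15/17 + 0) = -135 - 15*(-15/17) = -135 + 225/17 = -2070/17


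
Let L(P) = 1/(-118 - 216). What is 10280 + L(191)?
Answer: 3433519/334 ≈ 10280.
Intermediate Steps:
L(P) = -1/334 (L(P) = 1/(-334) = -1/334)
10280 + L(191) = 10280 - 1/334 = 3433519/334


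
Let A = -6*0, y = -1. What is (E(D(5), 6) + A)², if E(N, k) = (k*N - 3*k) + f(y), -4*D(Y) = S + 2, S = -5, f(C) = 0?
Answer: 729/4 ≈ 182.25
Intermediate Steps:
D(Y) = ¾ (D(Y) = -(-5 + 2)/4 = -¼*(-3) = ¾)
E(N, k) = -3*k + N*k (E(N, k) = (k*N - 3*k) + 0 = (N*k - 3*k) + 0 = (-3*k + N*k) + 0 = -3*k + N*k)
A = 0
(E(D(5), 6) + A)² = (6*(-3 + ¾) + 0)² = (6*(-9/4) + 0)² = (-27/2 + 0)² = (-27/2)² = 729/4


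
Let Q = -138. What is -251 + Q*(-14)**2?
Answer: -27299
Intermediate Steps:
-251 + Q*(-14)**2 = -251 - 138*(-14)**2 = -251 - 138*196 = -251 - 27048 = -27299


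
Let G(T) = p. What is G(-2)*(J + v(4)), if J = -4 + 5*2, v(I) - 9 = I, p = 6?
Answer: 114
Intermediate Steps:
v(I) = 9 + I
G(T) = 6
J = 6 (J = -4 + 10 = 6)
G(-2)*(J + v(4)) = 6*(6 + (9 + 4)) = 6*(6 + 13) = 6*19 = 114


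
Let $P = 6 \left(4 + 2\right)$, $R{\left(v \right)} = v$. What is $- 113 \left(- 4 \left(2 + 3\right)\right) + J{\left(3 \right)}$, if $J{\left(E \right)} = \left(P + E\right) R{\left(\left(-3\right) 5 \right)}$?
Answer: $1675$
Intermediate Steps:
$P = 36$ ($P = 6 \cdot 6 = 36$)
$J{\left(E \right)} = -540 - 15 E$ ($J{\left(E \right)} = \left(36 + E\right) \left(\left(-3\right) 5\right) = \left(36 + E\right) \left(-15\right) = -540 - 15 E$)
$- 113 \left(- 4 \left(2 + 3\right)\right) + J{\left(3 \right)} = - 113 \left(- 4 \left(2 + 3\right)\right) - 585 = - 113 \left(\left(-4\right) 5\right) - 585 = \left(-113\right) \left(-20\right) - 585 = 2260 - 585 = 1675$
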